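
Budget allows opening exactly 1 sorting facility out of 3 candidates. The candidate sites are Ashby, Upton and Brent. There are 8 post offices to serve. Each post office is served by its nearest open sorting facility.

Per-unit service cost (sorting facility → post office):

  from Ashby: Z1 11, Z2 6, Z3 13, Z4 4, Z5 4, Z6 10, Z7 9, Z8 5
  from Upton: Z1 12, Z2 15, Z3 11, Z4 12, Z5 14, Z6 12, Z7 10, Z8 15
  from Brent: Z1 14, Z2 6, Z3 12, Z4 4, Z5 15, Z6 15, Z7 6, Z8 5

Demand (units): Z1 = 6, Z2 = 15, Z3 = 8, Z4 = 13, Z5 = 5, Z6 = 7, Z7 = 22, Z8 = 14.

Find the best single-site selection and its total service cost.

Choose Ashby only; total service cost 670.

With exactly 1 open, each post office uses its cheapest among the chosen.
{Ashby}: Z1→Ashby 11·6=66, Z2→Ashby 6·15=90, Z3→Ashby 13·8=104, Z4→Ashby 4·13=52, Z5→Ashby 4·5=20, Z6→Ashby 10·7=70, Z7→Ashby 9·22=198, Z8→Ashby 5·14=70. Service cost 670.
{Brent}: service cost 704
{Upton}: service cost 1125
Among all 3 size-1 choices, {Ashby} is lowest.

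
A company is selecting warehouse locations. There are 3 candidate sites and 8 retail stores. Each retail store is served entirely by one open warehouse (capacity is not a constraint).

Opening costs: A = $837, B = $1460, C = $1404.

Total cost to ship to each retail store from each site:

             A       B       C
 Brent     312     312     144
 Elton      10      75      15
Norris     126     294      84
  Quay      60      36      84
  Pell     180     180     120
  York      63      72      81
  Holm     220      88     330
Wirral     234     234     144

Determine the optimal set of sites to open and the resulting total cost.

Open A only; minimum total cost 2042.

For any fixed open set, each retail store goes to its cheapest open site; total = fixed + service.
{A}: Brent→A 312, Elton→A 10, Norris→A 126, Quay→A 60, Pell→A 180, York→A 63, Holm→A 220, Wirral→A 234. Service 1205; fixed 837; total 2042.
{C}: Brent→C 144, Elton→C 15, Norris→C 84, Quay→C 84, Pell→C 120, York→C 81, Holm→C 330, Wirral→C 144. Service 1002; fixed 1404; total 2406.
{B}: service 1291 + fixed 1460 = 2751
{A, B, C}: Brent→C 144, Elton→A 10, Norris→C 84, Quay→B 36, Pell→C 120, York→A 63, Holm→B 88, Wirral→C 144. Service 689; fixed 3701; total 4390.
(All 7 nonempty subsets were checked; A only is lowest.)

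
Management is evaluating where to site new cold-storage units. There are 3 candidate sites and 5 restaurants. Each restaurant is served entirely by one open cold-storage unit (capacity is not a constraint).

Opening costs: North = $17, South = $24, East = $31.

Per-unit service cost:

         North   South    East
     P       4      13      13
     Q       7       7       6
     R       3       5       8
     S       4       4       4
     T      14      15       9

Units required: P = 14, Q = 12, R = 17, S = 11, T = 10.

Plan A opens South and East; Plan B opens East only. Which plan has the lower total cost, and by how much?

Plan A is cheaper by 27.

Plan A: {South, East}: P→South 13·14=182, Q→East 6·12=72, R→South 5·17=85, S→South 4·11=44, T→East 9·10=90. Service 473; fixed 55; total 528.
Plan B: {East}: P→East 13·14=182, Q→East 6·12=72, R→East 8·17=136, S→East 4·11=44, T→East 9·10=90. Service 524; fixed 31; total 555.
Difference: |528 − 555| = 27.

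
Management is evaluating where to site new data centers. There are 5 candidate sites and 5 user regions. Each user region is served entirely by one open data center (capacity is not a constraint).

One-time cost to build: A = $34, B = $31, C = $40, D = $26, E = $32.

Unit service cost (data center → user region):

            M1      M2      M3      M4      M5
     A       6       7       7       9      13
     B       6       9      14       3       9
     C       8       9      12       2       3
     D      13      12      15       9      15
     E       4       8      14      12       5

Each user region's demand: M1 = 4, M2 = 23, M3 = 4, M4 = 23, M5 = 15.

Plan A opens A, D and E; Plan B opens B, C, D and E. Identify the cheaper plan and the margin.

Plan B is cheaper by 111.

Plan A: {A, D, E}: M1→E 4·4=16, M2→A 7·23=161, M3→A 7·4=28, M4→A 9·23=207, M5→E 5·15=75. Service 487; fixed 92; total 579.
Plan B: {B, C, D, E}: M1→E 4·4=16, M2→E 8·23=184, M3→C 12·4=48, M4→C 2·23=46, M5→C 3·15=45. Service 339; fixed 129; total 468.
Difference: |579 − 468| = 111.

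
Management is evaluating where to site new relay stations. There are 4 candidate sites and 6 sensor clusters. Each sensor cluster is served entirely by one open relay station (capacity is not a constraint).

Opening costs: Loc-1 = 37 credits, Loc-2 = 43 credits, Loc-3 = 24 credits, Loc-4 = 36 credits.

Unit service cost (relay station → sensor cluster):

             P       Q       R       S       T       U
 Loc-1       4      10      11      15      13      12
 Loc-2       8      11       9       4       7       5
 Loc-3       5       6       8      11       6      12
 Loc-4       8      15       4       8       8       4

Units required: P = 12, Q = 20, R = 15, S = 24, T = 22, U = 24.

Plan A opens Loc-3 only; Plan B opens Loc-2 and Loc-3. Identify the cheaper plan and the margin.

Plan B is cheaper by 293.

Plan A: {Loc-3}: P→Loc-3 5·12=60, Q→Loc-3 6·20=120, R→Loc-3 8·15=120, S→Loc-3 11·24=264, T→Loc-3 6·22=132, U→Loc-3 12·24=288. Service 984; fixed 24; total 1008.
Plan B: {Loc-2, Loc-3}: P→Loc-3 5·12=60, Q→Loc-3 6·20=120, R→Loc-3 8·15=120, S→Loc-2 4·24=96, T→Loc-3 6·22=132, U→Loc-2 5·24=120. Service 648; fixed 67; total 715.
Difference: |1008 − 715| = 293.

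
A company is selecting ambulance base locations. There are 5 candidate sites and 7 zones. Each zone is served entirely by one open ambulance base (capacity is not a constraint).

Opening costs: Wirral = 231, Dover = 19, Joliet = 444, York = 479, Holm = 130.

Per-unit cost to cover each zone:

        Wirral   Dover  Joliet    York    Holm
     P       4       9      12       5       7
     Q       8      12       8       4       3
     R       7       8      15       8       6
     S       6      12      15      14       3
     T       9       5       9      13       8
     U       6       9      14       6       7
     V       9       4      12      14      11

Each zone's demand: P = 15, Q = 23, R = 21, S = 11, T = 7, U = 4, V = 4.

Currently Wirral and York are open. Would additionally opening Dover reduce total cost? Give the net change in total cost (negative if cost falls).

Current service cost with {Wirral, York}: 488.
Adding Dover: each zone re-picks its cheapest; new service cost 440, saving 48.
Extra fixed cost: 19. Net change = 19 − 48 = -29.
(Totals: 1198 → 1169.)

Yes — net change −29 (cost falls by 29).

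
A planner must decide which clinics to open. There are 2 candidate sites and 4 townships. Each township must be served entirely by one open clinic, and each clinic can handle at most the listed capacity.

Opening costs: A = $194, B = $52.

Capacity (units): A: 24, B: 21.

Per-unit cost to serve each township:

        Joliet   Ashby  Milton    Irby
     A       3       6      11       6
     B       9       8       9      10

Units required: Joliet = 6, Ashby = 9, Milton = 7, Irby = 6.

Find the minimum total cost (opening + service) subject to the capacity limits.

Minimum total cost: 417

Open {A, B}: Joliet→A 3·6=18, Ashby→A 6·9=54, Milton→B 9·7=63, Irby→A 6·6=36.
Loads: A carries 21/24, B carries 7/21. Service 171; fixed 246; total 417.
Next best feasible plan costs 435.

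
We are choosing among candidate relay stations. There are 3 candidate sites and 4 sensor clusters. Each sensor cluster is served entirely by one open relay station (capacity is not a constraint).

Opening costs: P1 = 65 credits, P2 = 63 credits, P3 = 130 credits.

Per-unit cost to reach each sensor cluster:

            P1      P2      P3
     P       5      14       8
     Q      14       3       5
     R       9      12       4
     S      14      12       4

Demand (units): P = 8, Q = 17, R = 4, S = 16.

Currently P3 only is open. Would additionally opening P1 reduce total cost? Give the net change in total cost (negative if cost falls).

No — net change +41 (cost rises by 41).

Current service cost with {P3}: 229.
Adding P1: each sensor cluster re-picks its cheapest; new service cost 205, saving 24.
Extra fixed cost: 65. Net change = 65 − 24 = 41.
(Totals: 359 → 400.)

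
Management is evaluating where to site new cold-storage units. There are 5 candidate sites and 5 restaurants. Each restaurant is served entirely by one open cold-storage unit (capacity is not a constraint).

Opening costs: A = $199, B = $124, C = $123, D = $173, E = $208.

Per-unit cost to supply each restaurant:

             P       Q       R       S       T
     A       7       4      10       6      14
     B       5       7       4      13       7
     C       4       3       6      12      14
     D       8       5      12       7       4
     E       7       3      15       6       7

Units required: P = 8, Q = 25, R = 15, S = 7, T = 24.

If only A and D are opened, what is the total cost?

Total cost: 816

Each restaurant is assigned to its cheapest site among the open ones.
{A, D}: P→A 7·8=56, Q→A 4·25=100, R→A 10·15=150, S→A 6·7=42, T→D 4·24=96. Service 444; fixed 372; total 816.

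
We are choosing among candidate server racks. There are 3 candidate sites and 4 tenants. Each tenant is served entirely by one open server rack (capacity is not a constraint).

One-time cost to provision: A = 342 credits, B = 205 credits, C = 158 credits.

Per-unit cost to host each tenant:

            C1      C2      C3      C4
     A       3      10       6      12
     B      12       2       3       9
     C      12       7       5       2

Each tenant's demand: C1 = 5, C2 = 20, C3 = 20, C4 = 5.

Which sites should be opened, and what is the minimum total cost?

Open B only; minimum total cost 410.

For any fixed open set, each tenant goes to its cheapest open site; total = fixed + service.
{B}: C1→B 12·5=60, C2→B 2·20=40, C3→B 3·20=60, C4→B 9·5=45. Service 205; fixed 205; total 410.
{C}: C1→C 12·5=60, C2→C 7·20=140, C3→C 5·20=100, C4→C 2·5=10. Service 310; fixed 158; total 468.
{B, C}: service 170 + fixed 363 = 533
{A, B, C}: service 125 + fixed 705 = 830
No other subset beats 410.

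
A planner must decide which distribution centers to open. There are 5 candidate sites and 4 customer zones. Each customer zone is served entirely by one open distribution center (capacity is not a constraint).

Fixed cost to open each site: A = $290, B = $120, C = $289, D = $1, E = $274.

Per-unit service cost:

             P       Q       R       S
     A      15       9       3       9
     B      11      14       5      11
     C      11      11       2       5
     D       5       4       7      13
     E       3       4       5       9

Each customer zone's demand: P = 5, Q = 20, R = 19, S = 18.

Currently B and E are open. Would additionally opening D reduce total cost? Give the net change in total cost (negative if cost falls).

Current service cost with {B, E}: 352.
Adding D: each customer zone re-picks its cheapest; new service cost 352, saving 0.
Extra fixed cost: 1. Net change = 1 − 0 = 1.
(Totals: 746 → 747.)

No — net change +1 (cost rises by 1).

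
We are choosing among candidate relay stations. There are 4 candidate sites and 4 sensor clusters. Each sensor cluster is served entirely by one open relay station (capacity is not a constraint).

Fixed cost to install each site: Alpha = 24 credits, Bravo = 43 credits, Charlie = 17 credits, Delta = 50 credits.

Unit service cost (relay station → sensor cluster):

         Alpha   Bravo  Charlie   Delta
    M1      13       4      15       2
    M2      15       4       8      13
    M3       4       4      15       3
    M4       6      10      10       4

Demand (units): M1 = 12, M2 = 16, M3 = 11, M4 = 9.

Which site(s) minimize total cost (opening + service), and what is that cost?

Open Bravo and Delta; minimum total cost 250.

For any fixed open set, each sensor cluster goes to its cheapest open site; total = fixed + service.
{Bravo, Delta}: M1→Delta 2·12=24, M2→Bravo 4·16=64, M3→Delta 3·11=33, M4→Delta 4·9=36. Service 157; fixed 93; total 250.
{Bravo, Charlie, Delta}: M1→Delta 2·12=24, M2→Bravo 4·16=64, M3→Delta 3·11=33, M4→Delta 4·9=36. Service 157; fixed 110; total 267.
{Alpha, Bravo, Delta}: service 157 + fixed 117 = 274
{Alpha, Bravo, Charlie, Delta}: service 157 + fixed 134 = 291
(All 15 nonempty subsets were checked; Bravo and Delta is lowest.)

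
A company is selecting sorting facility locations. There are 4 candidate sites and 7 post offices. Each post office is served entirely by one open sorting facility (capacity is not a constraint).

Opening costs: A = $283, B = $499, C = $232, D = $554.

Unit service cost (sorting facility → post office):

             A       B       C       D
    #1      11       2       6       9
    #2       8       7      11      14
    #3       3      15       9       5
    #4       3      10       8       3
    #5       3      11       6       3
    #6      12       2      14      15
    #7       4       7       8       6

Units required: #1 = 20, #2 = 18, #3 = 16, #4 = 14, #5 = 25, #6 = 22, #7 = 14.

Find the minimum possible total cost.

Minimum total cost: 1132

For any fixed open set, each post office goes to its cheapest open site; total = fixed + service.
{A}: #1→A 11·20=220, #2→A 8·18=144, #3→A 3·16=48, #4→A 3·14=42, #5→A 3·25=75, #6→A 12·22=264, #7→A 4·14=56. Service 849; fixed 283; total 1132.
{A, B}: #1→B 2·20=40, #2→B 7·18=126, #3→A 3·16=48, #4→A 3·14=42, #5→A 3·25=75, #6→B 2·22=44, #7→A 4·14=56. Service 431; fixed 782; total 1213.
{A, C}: #1→C 6·20=120, #2→A 8·18=144, #3→A 3·16=48, #4→A 3·14=42, #5→A 3·25=75, #6→A 12·22=264, #7→A 4·14=56. Service 749; fixed 515; total 1264.
{A, B, C, D}: #1→B 2·20=40, #2→B 7·18=126, #3→A 3·16=48, #4→A 3·14=42, #5→A 3·25=75, #6→B 2·22=44, #7→A 4·14=56. Service 431; fixed 1568; total 1999.
No other subset beats 1132.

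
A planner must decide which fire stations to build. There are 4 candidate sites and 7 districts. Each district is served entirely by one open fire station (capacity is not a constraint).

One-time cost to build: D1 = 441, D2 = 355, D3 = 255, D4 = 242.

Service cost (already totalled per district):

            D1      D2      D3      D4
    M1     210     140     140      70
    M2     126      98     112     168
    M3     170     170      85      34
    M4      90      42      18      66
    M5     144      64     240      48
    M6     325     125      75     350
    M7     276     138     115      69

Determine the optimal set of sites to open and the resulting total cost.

For any fixed open set, each district goes to its cheapest open site; total = fixed + service.
{D3, D4}: M1→D4 70, M2→D3 112, M3→D4 34, M4→D3 18, M5→D4 48, M6→D3 75, M7→D4 69. Service 426; fixed 497; total 923.
{D3}: M1→D3 140, M2→D3 112, M3→D3 85, M4→D3 18, M5→D3 240, M6→D3 75, M7→D3 115. Service 785; fixed 255; total 1040.
{D4}: service 805 + fixed 242 = 1047
{D1, D2, D3, D4}: service 412 + fixed 1293 = 1705
(All 15 nonempty subsets were checked; D3 and D4 is lowest.)

Open D3 and D4; minimum total cost 923.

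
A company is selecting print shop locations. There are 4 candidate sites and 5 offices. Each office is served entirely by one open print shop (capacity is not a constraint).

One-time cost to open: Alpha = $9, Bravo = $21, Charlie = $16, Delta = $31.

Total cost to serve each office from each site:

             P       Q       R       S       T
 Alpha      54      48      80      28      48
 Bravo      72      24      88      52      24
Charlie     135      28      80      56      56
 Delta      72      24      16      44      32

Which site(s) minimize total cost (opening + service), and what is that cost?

Open Alpha and Delta; minimum total cost 194.

For any fixed open set, each office goes to its cheapest open site; total = fixed + service.
{Alpha, Delta}: P→Alpha 54, Q→Delta 24, R→Delta 16, S→Alpha 28, T→Delta 32. Service 154; fixed 40; total 194.
{Alpha, Bravo, Delta}: P→Alpha 54, Q→Bravo 24, R→Delta 16, S→Alpha 28, T→Bravo 24. Service 146; fixed 61; total 207.
{Alpha, Charlie, Delta}: service 154 + fixed 56 = 210
{Alpha, Bravo, Charlie, Delta}: service 146 + fixed 77 = 223
No other subset beats 194.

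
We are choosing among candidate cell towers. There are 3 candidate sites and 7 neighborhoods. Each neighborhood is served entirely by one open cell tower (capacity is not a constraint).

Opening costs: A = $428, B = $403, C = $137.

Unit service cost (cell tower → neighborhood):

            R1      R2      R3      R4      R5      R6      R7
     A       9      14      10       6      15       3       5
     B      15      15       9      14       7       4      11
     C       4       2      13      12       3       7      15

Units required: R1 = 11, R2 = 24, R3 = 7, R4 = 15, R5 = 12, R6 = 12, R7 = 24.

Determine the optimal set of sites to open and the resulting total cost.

For any fixed open set, each neighborhood goes to its cheapest open site; total = fixed + service.
{C}: R1→C 4·11=44, R2→C 2·24=48, R3→C 13·7=91, R4→C 12·15=180, R5→C 3·12=36, R6→C 7·12=84, R7→C 15·24=360. Service 843; fixed 137; total 980.
{A, C}: R1→C 4·11=44, R2→C 2·24=48, R3→A 10·7=70, R4→A 6·15=90, R5→C 3·12=36, R6→A 3·12=36, R7→A 5·24=120. Service 444; fixed 565; total 1009.
{B, C}: R1→C 4·11=44, R2→C 2·24=48, R3→B 9·7=63, R4→C 12·15=180, R5→C 3·12=36, R6→B 4·12=48, R7→B 11·24=264. Service 683; fixed 540; total 1223.
{A, B, C}: service 437 + fixed 968 = 1405
(All 7 nonempty subsets were checked; C only is lowest.)

Open C only; minimum total cost 980.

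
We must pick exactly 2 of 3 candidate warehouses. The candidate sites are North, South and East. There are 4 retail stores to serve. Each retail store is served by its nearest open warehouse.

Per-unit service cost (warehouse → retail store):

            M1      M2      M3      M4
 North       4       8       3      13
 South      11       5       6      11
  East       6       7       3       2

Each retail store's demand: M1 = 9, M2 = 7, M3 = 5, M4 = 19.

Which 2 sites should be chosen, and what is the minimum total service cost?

Choose North and East; total service cost 138.

With exactly 2 open, each retail store uses its cheapest among the chosen.
{North, East}: M1→North 4·9=36, M2→East 7·7=49, M3→North 3·5=15, M4→East 2·19=38. Service cost 138.
{South, East}: service cost 142
{North, South}: service cost 295
Among all 3 size-2 choices, {North, East} is lowest.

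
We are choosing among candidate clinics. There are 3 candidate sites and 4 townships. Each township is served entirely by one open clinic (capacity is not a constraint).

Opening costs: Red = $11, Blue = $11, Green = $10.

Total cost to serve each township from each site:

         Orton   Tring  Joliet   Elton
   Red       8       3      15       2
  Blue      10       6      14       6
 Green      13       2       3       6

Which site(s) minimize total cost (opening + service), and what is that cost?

Open Green only; minimum total cost 34.

For any fixed open set, each township goes to its cheapest open site; total = fixed + service.
{Green}: Orton→Green 13, Tring→Green 2, Joliet→Green 3, Elton→Green 6. Service 24; fixed 10; total 34.
{Red, Green}: service 15 + fixed 21 = 36
{Red}: service 28 + fixed 11 = 39
{Red, Blue, Green}: Orton→Red 8, Tring→Green 2, Joliet→Green 3, Elton→Red 2. Service 15; fixed 32; total 47.
No other subset beats 34.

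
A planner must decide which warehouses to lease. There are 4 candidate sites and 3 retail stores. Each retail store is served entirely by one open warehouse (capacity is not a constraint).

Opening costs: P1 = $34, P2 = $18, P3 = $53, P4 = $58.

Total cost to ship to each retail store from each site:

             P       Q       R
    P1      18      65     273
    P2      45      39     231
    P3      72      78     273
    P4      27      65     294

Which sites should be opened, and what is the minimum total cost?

For any fixed open set, each retail store goes to its cheapest open site; total = fixed + service.
{P2}: P→P2 45, Q→P2 39, R→P2 231. Service 315; fixed 18; total 333.
{P1, P2}: P→P1 18, Q→P2 39, R→P2 231. Service 288; fixed 52; total 340.
{P2, P4}: service 297 + fixed 76 = 373
{P1, P2, P3, P4}: service 288 + fixed 163 = 451
(All 15 nonempty subsets were checked; P2 only is lowest.)

Open P2 only; minimum total cost 333.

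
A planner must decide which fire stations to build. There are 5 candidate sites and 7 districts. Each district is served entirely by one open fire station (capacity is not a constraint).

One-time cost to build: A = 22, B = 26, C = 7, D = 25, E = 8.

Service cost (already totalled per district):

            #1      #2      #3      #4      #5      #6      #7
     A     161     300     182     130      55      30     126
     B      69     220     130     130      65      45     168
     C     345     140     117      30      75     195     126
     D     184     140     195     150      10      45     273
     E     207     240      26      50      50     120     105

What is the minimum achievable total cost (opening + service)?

Minimum total cost: 491

For any fixed open set, each district goes to its cheapest open site; total = fixed + service.
{B, C, D, E}: #1→B 69, #2→C 140, #3→E 26, #4→C 30, #5→D 10, #6→B 45, #7→E 105. Service 425; fixed 66; total 491.
{A, B, C, D, E}: #1→B 69, #2→C 140, #3→E 26, #4→C 30, #5→D 10, #6→A 30, #7→E 105. Service 410; fixed 88; total 498.
{B, D, E}: #1→B 69, #2→D 140, #3→E 26, #4→E 50, #5→D 10, #6→B 45, #7→E 105. Service 445; fixed 59; total 504.
{C}: service 1028 + fixed 7 = 1035
No other subset beats 491.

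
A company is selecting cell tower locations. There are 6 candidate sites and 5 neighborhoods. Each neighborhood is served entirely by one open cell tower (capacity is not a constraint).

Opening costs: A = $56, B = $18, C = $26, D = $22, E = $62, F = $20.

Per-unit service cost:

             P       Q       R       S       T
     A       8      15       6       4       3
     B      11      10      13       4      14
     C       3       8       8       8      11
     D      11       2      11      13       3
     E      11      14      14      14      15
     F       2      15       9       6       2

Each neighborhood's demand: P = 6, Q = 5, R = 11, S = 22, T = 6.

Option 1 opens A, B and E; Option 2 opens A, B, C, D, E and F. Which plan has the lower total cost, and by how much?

Option 2 is cheaper by 14.

Option 1: {A, B, E}: P→A 8·6=48, Q→B 10·5=50, R→A 6·11=66, S→A 4·22=88, T→A 3·6=18. Service 270; fixed 136; total 406.
Option 2: {A, B, C, D, E, F}: P→F 2·6=12, Q→D 2·5=10, R→A 6·11=66, S→A 4·22=88, T→F 2·6=12. Service 188; fixed 204; total 392.
Difference: |406 − 392| = 14.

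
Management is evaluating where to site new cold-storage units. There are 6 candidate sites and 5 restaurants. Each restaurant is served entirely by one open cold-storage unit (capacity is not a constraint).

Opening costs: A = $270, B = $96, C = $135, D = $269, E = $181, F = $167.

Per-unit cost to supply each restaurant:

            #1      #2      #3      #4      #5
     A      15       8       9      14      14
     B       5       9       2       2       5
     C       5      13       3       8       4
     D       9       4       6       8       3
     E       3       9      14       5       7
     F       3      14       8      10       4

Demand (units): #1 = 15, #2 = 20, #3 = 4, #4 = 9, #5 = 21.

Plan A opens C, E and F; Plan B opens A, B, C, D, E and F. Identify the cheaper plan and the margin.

Plan A is cheaper by 483.

Plan A: {C, E, F}: #1→E 3·15=45, #2→E 9·20=180, #3→C 3·4=12, #4→E 5·9=45, #5→C 4·21=84. Service 366; fixed 483; total 849.
Plan B: {A, B, C, D, E, F}: #1→E 3·15=45, #2→D 4·20=80, #3→B 2·4=8, #4→B 2·9=18, #5→D 3·21=63. Service 214; fixed 1118; total 1332.
Difference: |849 − 1332| = 483.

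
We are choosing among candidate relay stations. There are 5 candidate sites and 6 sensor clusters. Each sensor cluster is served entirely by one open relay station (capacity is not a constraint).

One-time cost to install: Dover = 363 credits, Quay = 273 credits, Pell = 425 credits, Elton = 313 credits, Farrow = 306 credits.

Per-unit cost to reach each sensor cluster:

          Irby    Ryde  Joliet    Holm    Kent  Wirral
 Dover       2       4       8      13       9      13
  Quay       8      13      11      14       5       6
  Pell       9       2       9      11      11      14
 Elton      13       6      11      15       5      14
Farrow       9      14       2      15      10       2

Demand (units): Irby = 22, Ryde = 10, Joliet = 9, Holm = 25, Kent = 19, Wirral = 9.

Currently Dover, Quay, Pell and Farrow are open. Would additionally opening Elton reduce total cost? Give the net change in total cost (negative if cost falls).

No — net change +313 (cost rises by 313).

Current service cost with {Dover, Quay, Pell, Farrow}: 470.
Adding Elton: each sensor cluster re-picks its cheapest; new service cost 470, saving 0.
Extra fixed cost: 313. Net change = 313 − 0 = 313.
(Totals: 1837 → 2150.)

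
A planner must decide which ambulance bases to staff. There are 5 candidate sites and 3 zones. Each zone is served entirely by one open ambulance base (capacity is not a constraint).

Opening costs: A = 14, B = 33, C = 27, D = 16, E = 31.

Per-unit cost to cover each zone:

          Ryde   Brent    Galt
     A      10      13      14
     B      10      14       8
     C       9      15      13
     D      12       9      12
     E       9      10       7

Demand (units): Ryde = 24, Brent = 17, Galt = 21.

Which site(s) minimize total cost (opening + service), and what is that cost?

For any fixed open set, each zone goes to its cheapest open site; total = fixed + service.
{D, E}: Ryde→E 9·24=216, Brent→D 9·17=153, Galt→E 7·21=147. Service 516; fixed 47; total 563.
{E}: Ryde→E 9·24=216, Brent→E 10·17=170, Galt→E 7·21=147. Service 533; fixed 31; total 564.
{A, D, E}: service 516 + fixed 61 = 577
{A, B, C, D, E}: service 516 + fixed 121 = 637
No other subset beats 563.

Open D and E; minimum total cost 563.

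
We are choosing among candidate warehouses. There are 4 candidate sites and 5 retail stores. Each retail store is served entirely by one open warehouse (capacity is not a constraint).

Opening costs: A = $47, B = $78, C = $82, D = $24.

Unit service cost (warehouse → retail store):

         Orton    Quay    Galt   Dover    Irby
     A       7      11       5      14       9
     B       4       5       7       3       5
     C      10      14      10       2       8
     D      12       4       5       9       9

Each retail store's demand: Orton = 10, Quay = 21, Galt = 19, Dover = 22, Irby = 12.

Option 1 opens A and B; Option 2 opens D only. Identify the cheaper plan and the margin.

Option 1: {A, B}: Orton→B 4·10=40, Quay→B 5·21=105, Galt→A 5·19=95, Dover→B 3·22=66, Irby→B 5·12=60. Service 366; fixed 125; total 491.
Option 2: {D}: Orton→D 12·10=120, Quay→D 4·21=84, Galt→D 5·19=95, Dover→D 9·22=198, Irby→D 9·12=108. Service 605; fixed 24; total 629.
Difference: |491 − 629| = 138.

Option 1 is cheaper by 138.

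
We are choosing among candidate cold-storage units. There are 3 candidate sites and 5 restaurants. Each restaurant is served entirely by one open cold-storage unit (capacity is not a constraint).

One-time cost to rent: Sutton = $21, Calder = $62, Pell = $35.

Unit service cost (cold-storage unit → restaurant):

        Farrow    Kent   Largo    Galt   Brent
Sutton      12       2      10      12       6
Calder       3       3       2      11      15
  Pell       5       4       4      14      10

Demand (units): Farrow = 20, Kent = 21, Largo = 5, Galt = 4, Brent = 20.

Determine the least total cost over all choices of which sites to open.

Minimum total cost: 359

For any fixed open set, each restaurant goes to its cheapest open site; total = fixed + service.
{Sutton, Calder}: Farrow→Calder 3·20=60, Kent→Sutton 2·21=42, Largo→Calder 2·5=10, Galt→Calder 11·4=44, Brent→Sutton 6·20=120. Service 276; fixed 83; total 359.
{Sutton, Pell}: service 330 + fixed 56 = 386
{Sutton, Calder, Pell}: Farrow→Calder 3·20=60, Kent→Sutton 2·21=42, Largo→Calder 2·5=10, Galt→Calder 11·4=44, Brent→Sutton 6·20=120. Service 276; fixed 118; total 394.
{Sutton}: service 500 + fixed 21 = 521
(All 7 nonempty subsets were checked; Sutton and Calder is lowest.)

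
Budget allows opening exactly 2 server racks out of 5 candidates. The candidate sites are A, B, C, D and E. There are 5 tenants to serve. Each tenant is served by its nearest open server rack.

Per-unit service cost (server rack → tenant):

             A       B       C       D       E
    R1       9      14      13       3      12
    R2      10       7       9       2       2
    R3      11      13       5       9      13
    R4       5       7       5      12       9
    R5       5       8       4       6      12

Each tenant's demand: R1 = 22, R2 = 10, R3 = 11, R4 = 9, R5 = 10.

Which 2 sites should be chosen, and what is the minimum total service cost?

With exactly 2 open, each tenant uses its cheapest among the chosen.
{C, D}: R1→D 3·22=66, R2→D 2·10=20, R3→C 5·11=55, R4→C 5·9=45, R5→C 4·10=40. Service cost 226.
{A, D}: service cost 280
{B, D}: service cost 308
Among all 10 size-2 choices, {C, D} is lowest.

Choose C and D; total service cost 226.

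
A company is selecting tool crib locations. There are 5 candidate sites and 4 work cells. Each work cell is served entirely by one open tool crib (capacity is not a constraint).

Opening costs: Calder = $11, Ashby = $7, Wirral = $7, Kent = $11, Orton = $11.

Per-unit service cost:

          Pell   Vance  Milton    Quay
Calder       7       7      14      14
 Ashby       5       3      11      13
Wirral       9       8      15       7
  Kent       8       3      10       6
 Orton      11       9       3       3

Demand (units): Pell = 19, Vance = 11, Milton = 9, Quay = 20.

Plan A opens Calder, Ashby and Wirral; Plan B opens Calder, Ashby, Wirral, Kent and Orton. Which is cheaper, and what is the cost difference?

Plan A: {Calder, Ashby, Wirral}: Pell→Ashby 5·19=95, Vance→Ashby 3·11=33, Milton→Ashby 11·9=99, Quay→Wirral 7·20=140. Service 367; fixed 25; total 392.
Plan B: {Calder, Ashby, Wirral, Kent, Orton}: Pell→Ashby 5·19=95, Vance→Ashby 3·11=33, Milton→Orton 3·9=27, Quay→Orton 3·20=60. Service 215; fixed 47; total 262.
Difference: |392 − 262| = 130.

Plan B is cheaper by 130.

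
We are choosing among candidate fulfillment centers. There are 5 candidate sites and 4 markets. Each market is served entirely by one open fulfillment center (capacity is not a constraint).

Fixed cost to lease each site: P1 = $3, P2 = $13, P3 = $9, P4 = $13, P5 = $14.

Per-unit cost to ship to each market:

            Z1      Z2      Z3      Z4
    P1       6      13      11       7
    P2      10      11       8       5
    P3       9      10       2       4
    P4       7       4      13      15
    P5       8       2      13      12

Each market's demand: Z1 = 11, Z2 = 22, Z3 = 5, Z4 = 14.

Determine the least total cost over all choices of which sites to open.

For any fixed open set, each market goes to its cheapest open site; total = fixed + service.
{P1, P3, P5}: Z1→P1 6·11=66, Z2→P5 2·22=44, Z3→P3 2·5=10, Z4→P3 4·14=56. Service 176; fixed 26; total 202.
{P1, P2, P3, P5}: Z1→P1 6·11=66, Z2→P5 2·22=44, Z3→P3 2·5=10, Z4→P3 4·14=56. Service 176; fixed 39; total 215.
{P1, P3, P4, P5}: service 176 + fixed 39 = 215
{P1, P2, P3, P4, P5}: Z1→P1 6·11=66, Z2→P5 2·22=44, Z3→P3 2·5=10, Z4→P3 4·14=56. Service 176; fixed 52; total 228.
No other subset beats 202.

Minimum total cost: 202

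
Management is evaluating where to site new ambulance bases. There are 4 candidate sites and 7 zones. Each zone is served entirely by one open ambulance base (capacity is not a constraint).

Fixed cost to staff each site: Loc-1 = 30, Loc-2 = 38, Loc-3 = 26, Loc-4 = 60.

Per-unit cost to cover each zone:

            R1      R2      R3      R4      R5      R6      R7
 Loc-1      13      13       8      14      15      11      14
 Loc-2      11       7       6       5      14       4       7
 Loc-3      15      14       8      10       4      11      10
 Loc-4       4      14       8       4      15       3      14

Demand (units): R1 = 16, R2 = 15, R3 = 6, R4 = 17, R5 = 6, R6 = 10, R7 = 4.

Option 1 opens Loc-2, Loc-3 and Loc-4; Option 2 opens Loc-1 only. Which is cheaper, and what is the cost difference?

Option 1: {Loc-2, Loc-3, Loc-4}: R1→Loc-4 4·16=64, R2→Loc-2 7·15=105, R3→Loc-2 6·6=36, R4→Loc-4 4·17=68, R5→Loc-3 4·6=24, R6→Loc-4 3·10=30, R7→Loc-2 7·4=28. Service 355; fixed 124; total 479.
Option 2: {Loc-1}: R1→Loc-1 13·16=208, R2→Loc-1 13·15=195, R3→Loc-1 8·6=48, R4→Loc-1 14·17=238, R5→Loc-1 15·6=90, R6→Loc-1 11·10=110, R7→Loc-1 14·4=56. Service 945; fixed 30; total 975.
Difference: |479 − 975| = 496.

Option 1 is cheaper by 496.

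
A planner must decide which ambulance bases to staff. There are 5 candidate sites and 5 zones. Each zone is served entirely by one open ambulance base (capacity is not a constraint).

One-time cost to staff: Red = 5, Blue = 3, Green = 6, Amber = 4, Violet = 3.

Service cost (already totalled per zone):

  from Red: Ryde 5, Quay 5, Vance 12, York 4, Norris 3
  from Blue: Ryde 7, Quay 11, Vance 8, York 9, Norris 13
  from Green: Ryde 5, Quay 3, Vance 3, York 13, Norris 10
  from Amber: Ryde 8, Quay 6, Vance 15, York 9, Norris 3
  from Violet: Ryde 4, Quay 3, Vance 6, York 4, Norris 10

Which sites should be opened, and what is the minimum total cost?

For any fixed open set, each zone goes to its cheapest open site; total = fixed + service.
{Amber, Violet}: Ryde→Violet 4, Quay→Violet 3, Vance→Violet 6, York→Violet 4, Norris→Amber 3. Service 20; fixed 7; total 27.
{Red, Violet}: service 20 + fixed 8 = 28
{Red, Green}: service 18 + fixed 11 = 29
{Red, Blue, Green, Amber, Violet}: service 17 + fixed 21 = 38
No other subset beats 27.

Open Amber and Violet; minimum total cost 27.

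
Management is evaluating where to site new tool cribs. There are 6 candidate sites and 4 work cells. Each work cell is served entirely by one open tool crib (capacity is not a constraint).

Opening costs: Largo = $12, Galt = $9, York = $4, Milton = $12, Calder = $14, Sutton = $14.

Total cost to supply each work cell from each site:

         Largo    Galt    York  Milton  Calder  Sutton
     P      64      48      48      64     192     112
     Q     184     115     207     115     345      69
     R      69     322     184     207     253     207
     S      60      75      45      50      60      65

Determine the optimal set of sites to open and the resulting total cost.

For any fixed open set, each work cell goes to its cheapest open site; total = fixed + service.
{Largo, York, Sutton}: P→York 48, Q→Sutton 69, R→Largo 69, S→York 45. Service 231; fixed 30; total 261.
{Largo, Galt, York, Sutton}: service 231 + fixed 39 = 270
{Largo, York, Milton, Sutton}: service 231 + fixed 42 = 273
{Largo, Galt, York, Milton, Calder, Sutton}: P→Galt 48, Q→Sutton 69, R→Largo 69, S→York 45. Service 231; fixed 65; total 296.
No other subset beats 261.

Open Largo, York and Sutton; minimum total cost 261.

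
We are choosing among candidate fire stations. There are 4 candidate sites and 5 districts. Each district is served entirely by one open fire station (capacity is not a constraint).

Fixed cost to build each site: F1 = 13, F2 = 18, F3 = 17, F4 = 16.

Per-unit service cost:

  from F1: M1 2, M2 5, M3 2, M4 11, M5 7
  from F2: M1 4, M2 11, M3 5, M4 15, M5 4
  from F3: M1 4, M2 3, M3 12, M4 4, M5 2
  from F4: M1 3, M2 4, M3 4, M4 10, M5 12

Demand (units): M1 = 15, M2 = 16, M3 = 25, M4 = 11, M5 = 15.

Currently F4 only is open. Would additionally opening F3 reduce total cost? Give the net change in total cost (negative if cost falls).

Yes — net change −215 (cost falls by 215).

Current service cost with {F4}: 499.
Adding F3: each district re-picks its cheapest; new service cost 267, saving 232.
Extra fixed cost: 17. Net change = 17 − 232 = -215.
(Totals: 515 → 300.)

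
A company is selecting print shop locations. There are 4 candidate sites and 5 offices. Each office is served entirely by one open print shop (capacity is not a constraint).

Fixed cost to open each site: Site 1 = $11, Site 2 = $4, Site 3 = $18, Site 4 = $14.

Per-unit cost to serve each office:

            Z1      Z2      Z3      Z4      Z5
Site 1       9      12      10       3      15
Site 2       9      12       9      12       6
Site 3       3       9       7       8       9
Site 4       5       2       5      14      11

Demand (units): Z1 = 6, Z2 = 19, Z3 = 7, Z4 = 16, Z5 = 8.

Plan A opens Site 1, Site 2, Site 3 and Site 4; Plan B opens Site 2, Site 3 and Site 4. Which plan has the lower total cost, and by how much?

Plan A: {Site 1, Site 2, Site 3, Site 4}: Z1→Site 3 3·6=18, Z2→Site 4 2·19=38, Z3→Site 4 5·7=35, Z4→Site 1 3·16=48, Z5→Site 2 6·8=48. Service 187; fixed 47; total 234.
Plan B: {Site 2, Site 3, Site 4}: Z1→Site 3 3·6=18, Z2→Site 4 2·19=38, Z3→Site 4 5·7=35, Z4→Site 3 8·16=128, Z5→Site 2 6·8=48. Service 267; fixed 36; total 303.
Difference: |234 − 303| = 69.

Plan A is cheaper by 69.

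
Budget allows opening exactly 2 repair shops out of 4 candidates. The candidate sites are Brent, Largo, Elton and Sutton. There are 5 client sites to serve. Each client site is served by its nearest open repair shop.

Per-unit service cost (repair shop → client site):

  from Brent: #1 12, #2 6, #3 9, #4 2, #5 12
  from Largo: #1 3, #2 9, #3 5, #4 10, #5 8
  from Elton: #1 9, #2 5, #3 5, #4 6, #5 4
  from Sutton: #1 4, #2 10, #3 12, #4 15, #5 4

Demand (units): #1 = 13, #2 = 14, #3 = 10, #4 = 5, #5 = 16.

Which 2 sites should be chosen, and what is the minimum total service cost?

With exactly 2 open, each client site uses its cheapest among the chosen.
{Largo, Elton}: #1→Largo 3·13=39, #2→Elton 5·14=70, #3→Largo 5·10=50, #4→Elton 6·5=30, #5→Elton 4·16=64. Service cost 253.
{Elton, Sutton}: service cost 266
{Brent, Sutton}: service cost 300
Among all 6 size-2 choices, {Largo, Elton} is lowest.

Choose Largo and Elton; total service cost 253.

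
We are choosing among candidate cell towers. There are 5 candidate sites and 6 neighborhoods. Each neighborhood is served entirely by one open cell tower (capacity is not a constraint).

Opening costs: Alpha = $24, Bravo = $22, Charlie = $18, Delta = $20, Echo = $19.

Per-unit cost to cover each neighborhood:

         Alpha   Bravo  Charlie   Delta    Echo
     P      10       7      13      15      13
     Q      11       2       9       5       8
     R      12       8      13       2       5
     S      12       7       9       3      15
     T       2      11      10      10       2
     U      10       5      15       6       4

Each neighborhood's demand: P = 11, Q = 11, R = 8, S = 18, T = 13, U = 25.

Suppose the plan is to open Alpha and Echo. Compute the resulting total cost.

Total cost: 623

Each neighborhood is assigned to its cheapest site among the open ones.
{Alpha, Echo}: P→Alpha 10·11=110, Q→Echo 8·11=88, R→Echo 5·8=40, S→Alpha 12·18=216, T→Alpha 2·13=26, U→Echo 4·25=100. Service 580; fixed 43; total 623.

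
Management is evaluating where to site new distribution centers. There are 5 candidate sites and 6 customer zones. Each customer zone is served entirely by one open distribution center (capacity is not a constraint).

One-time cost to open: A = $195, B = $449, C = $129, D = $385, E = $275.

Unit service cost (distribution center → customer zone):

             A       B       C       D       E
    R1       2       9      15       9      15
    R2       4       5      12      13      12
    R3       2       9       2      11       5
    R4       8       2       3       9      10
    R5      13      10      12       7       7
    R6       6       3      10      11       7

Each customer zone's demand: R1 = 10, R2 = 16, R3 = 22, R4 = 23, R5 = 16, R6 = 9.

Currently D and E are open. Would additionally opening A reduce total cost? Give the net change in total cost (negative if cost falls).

Current service cost with {D, E}: 774.
Adding A: each customer zone re-picks its cheapest; new service cost 478, saving 296.
Extra fixed cost: 195. Net change = 195 − 296 = -101.
(Totals: 1434 → 1333.)

Yes — net change −101 (cost falls by 101).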